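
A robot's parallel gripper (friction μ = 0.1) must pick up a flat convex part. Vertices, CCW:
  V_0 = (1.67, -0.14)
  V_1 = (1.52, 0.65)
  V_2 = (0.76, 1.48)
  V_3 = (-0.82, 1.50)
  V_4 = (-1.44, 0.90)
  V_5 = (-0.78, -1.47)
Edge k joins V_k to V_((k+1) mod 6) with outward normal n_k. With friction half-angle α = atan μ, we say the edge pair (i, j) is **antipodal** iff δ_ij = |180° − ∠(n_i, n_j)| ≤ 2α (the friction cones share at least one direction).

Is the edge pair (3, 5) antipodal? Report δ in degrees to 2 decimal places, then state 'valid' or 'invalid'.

δ = 15.57°, invalid

α = atan 0.1 = 5.71°;  2α = 11.42°
edge 3: e_3 = (-0.62, -0.60);  n_3 = (-0.6954, +0.7186)
edge 5: e_5 = (+2.45, +1.33);  n_5 = (+0.4771, -0.8789)
∠(n_3, n_5) = 164.43°
δ = |180° − 164.43°| = 15.57°
15.57° > 2α = 11.42°  →  invalid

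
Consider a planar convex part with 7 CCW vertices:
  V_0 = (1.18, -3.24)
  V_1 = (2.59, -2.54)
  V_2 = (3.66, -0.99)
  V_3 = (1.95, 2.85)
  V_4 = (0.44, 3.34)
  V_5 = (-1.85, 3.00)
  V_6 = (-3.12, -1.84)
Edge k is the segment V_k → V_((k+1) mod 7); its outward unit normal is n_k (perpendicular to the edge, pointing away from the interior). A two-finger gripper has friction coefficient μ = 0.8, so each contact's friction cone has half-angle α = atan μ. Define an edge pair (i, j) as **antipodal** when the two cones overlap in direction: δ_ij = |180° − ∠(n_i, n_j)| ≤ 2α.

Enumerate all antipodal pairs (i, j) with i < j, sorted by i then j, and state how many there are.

α = atan 0.8 = 38.66°;  2α = 77.32°
n_0 = (+0.4447, -0.8957)
n_1 = (+0.8230, -0.5681)
n_2 = (+0.9135, +0.4068)
n_3 = (+0.3087, +0.9512)
n_4 = (-0.1469, +0.9892)
n_5 = (-0.9673, +0.2538)
n_6 = (-0.3096, -0.9509)
  (0,1): δ = 151.02°  ·
  (0,2): δ = 92.40°  ·
  (0,3): δ = 44.38°  ✓
  (0,4): δ = 17.96°  ✓
  (0,5): δ = 48.89°  ✓
  (0,6): δ = 135.56°  ·
  (1,2): δ = 121.38°  ·
  (1,3): δ = 73.36°  ✓
  (1,4): δ = 46.94°  ✓
  (1,5): δ = 19.92°  ✓
  (1,6): δ = 106.58°  ·
  (2,3): δ = 131.98°  ·
  (2,4): δ = 105.56°  ·
  (2,5): δ = 38.71°  ✓
  (2,6): δ = 47.96°  ✓
  (3,4): δ = 153.58°  ·
  (3,5): δ = 86.72°  ·
  (3,6): δ = 0.06°  ✓
  (4,5): δ = 113.15°  ·
  (4,6): δ = 26.48°  ✓
  (5,6): δ = 93.33°  ·
antipodal pairs: 10

count = 10; pairs: (0,3), (0,4), (0,5), (1,3), (1,4), (1,5), (2,5), (2,6), (3,6), (4,6)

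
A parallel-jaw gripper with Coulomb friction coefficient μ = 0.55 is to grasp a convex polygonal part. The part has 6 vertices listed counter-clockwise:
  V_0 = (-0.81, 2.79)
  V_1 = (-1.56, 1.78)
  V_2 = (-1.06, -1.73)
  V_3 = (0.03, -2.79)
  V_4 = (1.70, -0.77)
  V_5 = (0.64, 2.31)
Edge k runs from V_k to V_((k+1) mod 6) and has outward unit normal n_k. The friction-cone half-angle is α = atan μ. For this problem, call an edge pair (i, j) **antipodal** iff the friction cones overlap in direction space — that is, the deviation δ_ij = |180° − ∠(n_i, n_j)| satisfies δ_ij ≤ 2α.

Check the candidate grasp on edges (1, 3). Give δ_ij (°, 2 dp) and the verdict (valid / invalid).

α = atan 0.55 = 28.81°;  2α = 57.62°
edge 1: e_1 = (+0.50, -3.51);  n_1 = (-0.9900, -0.1410)
edge 3: e_3 = (+1.67, +2.02);  n_3 = (+0.7707, -0.6372)
∠(n_1, n_3) = 132.31°
δ = |180° − 132.31°| = 47.69°
47.69° ≤ 2α = 57.62°  →  valid

δ = 47.69°, valid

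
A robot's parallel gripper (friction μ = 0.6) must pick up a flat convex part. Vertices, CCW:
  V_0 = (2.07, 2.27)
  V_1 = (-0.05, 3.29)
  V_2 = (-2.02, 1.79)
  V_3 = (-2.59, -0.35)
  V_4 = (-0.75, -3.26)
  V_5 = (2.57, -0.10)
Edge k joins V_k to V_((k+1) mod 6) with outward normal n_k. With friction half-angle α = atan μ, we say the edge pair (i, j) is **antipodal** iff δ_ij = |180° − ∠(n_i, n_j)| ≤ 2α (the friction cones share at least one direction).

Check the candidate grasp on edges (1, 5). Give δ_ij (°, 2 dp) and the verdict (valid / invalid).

δ = 64.63°, invalid

α = atan 0.6 = 30.96°;  2α = 61.93°
edge 1: e_1 = (-1.97, -1.50);  n_1 = (-0.6058, +0.7956)
edge 5: e_5 = (-0.50, +2.37);  n_5 = (+0.9785, +0.2064)
∠(n_1, n_5) = 115.37°
δ = |180° − 115.37°| = 64.63°
64.63° > 2α = 61.93°  →  invalid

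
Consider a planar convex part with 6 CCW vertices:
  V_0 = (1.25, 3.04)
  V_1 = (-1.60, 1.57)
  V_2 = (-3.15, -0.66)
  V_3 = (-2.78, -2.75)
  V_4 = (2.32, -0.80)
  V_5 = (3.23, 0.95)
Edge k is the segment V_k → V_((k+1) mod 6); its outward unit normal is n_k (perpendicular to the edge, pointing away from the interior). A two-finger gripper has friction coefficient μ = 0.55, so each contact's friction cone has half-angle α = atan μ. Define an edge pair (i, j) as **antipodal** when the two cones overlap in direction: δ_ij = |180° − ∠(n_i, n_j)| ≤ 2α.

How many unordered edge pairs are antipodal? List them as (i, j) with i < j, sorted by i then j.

count = 6; pairs: (0,3), (0,4), (1,3), (1,4), (2,4), (2,5)

α = atan 0.55 = 28.81°;  2α = 57.62°
n_0 = (-0.4584, +0.8887)
n_1 = (-0.8211, +0.5707)
n_2 = (-0.9847, -0.1743)
n_3 = (+0.3571, -0.9341)
n_4 = (+0.8872, -0.4614)
n_5 = (+0.7260, +0.6877)
  (0,1): δ = 152.09°  ·
  (0,2): δ = 107.24°  ·
  (0,3): δ = 6.36°  ✓
  (0,4): δ = 35.24°  ✓
  (0,5): δ = 106.17°  ·
  (1,2): δ = 135.16°  ·
  (1,3): δ = 34.27°  ✓
  (1,4): δ = 7.33°  ✓
  (1,5): δ = 78.25°  ·
  (2,3): δ = 79.11°  ·
  (2,4): δ = 37.51°  ✓
  (2,5): δ = 33.41°  ✓
  (3,4): δ = 138.40°  ·
  (3,5): δ = 67.47°  ·
  (4,5): δ = 109.07°  ·
antipodal pairs: 6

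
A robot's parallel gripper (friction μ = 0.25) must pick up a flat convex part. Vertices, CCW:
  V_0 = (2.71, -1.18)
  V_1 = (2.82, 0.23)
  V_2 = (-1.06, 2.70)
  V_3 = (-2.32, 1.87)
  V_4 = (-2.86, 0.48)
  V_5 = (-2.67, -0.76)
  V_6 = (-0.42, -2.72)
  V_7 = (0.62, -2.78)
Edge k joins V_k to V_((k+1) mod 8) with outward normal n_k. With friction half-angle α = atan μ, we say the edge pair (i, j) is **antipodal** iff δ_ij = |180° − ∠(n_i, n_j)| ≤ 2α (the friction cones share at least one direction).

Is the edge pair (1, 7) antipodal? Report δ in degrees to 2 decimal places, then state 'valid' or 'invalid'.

δ = 69.92°, invalid

α = atan 0.25 = 14.04°;  2α = 28.07°
edge 1: e_1 = (-3.88, +2.47);  n_1 = (+0.5370, +0.8436)
edge 7: e_7 = (+2.09, +1.60);  n_7 = (+0.6079, -0.7940)
∠(n_1, n_7) = 110.08°
δ = |180° − 110.08°| = 69.92°
69.92° > 2α = 28.07°  →  invalid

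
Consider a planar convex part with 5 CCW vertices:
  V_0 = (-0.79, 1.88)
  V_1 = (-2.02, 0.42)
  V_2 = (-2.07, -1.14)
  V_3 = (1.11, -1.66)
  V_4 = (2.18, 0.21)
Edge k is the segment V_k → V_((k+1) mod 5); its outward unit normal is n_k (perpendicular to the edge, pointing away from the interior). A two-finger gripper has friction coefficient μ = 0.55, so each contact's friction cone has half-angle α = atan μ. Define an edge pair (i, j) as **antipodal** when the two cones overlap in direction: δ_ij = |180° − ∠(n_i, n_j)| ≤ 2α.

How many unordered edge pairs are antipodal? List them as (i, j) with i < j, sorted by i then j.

count = 3; pairs: (0,3), (1,3), (2,4)

α = atan 0.55 = 28.81°;  2α = 57.62°
n_0 = (-0.7648, +0.6443)
n_1 = (-0.9995, +0.0320)
n_2 = (-0.1614, -0.9869)
n_3 = (+0.8680, -0.4966)
n_4 = (+0.4901, +0.8717)
  (0,1): δ = 141.72°  ·
  (0,2): δ = 59.17°  ·
  (0,3): δ = 10.34°  ✓
  (0,4): δ = 100.76°  ·
  (1,2): δ = 97.45°  ·
  (1,3): δ = 27.94°  ✓
  (1,4): δ = 62.49°  ·
  (2,3): δ = 110.49°  ·
  (2,4): δ = 20.06°  ✓
  (3,4): δ = 89.57°  ·
antipodal pairs: 3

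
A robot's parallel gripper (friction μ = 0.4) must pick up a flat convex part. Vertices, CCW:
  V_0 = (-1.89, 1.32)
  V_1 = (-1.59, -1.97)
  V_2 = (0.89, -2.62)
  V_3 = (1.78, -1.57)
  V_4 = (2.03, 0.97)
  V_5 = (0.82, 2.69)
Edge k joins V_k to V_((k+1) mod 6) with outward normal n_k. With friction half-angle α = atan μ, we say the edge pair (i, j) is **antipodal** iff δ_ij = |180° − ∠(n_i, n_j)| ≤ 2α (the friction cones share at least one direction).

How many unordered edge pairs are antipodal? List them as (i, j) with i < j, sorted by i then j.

count = 5; pairs: (0,3), (0,4), (1,4), (1,5), (2,5)

α = atan 0.4 = 21.80°;  2α = 43.60°
n_0 = (-0.9959, -0.0908)
n_1 = (-0.2535, -0.9673)
n_2 = (+0.7628, -0.6466)
n_3 = (+0.9952, -0.0980)
n_4 = (+0.8179, +0.5754)
n_5 = (-0.4512, +0.8924)
  (0,1): δ = 109.90°  ·
  (0,2): δ = 45.50°  ·
  (0,3): δ = 10.83°  ✓
  (0,4): δ = 29.92°  ✓
  (0,5): δ = 111.61°  ·
  (1,2): δ = 115.60°  ·
  (1,3): δ = 80.93°  ·
  (1,4): δ = 40.19°  ✓
  (1,5): δ = 41.50°  ✓
  (2,3): δ = 145.34°  ·
  (2,4): δ = 104.59°  ·
  (2,5): δ = 22.90°  ✓
  (3,4): δ = 139.25°  ·
  (3,5): δ = 57.56°  ·
  (4,5): δ = 98.31°  ·
antipodal pairs: 5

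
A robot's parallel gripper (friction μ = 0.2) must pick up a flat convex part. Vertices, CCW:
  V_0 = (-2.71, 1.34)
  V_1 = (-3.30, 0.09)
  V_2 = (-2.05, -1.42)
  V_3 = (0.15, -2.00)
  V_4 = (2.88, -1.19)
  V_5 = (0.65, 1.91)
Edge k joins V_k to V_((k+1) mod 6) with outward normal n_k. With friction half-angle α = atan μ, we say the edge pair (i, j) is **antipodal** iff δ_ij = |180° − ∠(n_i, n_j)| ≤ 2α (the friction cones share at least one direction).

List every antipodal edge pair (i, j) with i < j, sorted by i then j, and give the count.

count = 2; pairs: (1,4), (3,5)

α = atan 0.2 = 11.31°;  2α = 22.62°
n_0 = (-0.9043, +0.4268)
n_1 = (-0.7703, -0.6377)
n_2 = (-0.2549, -0.9670)
n_3 = (+0.2844, -0.9587)
n_4 = (+0.8118, +0.5840)
n_5 = (-0.1673, +0.9859)
  (0,1): δ = 115.11°  ·
  (0,2): δ = 79.50°  ·
  (0,3): δ = 48.21°  ·
  (0,4): δ = 61.00°  ·
  (0,5): δ = 124.90°  ·
  (1,2): δ = 144.39°  ·
  (1,3): δ = 113.09°  ·
  (1,4): δ = 3.89°  ✓
  (1,5): δ = 60.01°  ·
  (2,3): δ = 148.71°  ·
  (2,4): δ = 39.50°  ·
  (2,5): δ = 24.40°  ·
  (3,4): δ = 70.80°  ·
  (3,5): δ = 6.90°  ✓
  (4,5): δ = 116.10°  ·
antipodal pairs: 2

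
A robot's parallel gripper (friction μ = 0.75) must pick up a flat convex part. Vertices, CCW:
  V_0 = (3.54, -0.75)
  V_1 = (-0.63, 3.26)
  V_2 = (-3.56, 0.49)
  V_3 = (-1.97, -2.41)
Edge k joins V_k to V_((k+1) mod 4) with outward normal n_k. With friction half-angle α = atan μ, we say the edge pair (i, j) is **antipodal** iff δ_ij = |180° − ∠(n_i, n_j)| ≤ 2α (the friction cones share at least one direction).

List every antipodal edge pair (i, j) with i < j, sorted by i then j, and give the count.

α = atan 0.75 = 36.87°;  2α = 73.74°
n_0 = (+0.6931, +0.7208)
n_1 = (-0.6870, +0.7267)
n_2 = (-0.8769, -0.4808)
n_3 = (+0.2885, -0.9575)
  (0,1): δ = 92.73°  ·
  (0,2): δ = 17.39°  ✓
  (0,3): δ = 60.65°  ✓
  (1,2): δ = 104.66°  ·
  (1,3): δ = 26.63°  ✓
  (2,3): δ = 101.97°  ·
antipodal pairs: 3

count = 3; pairs: (0,2), (0,3), (1,3)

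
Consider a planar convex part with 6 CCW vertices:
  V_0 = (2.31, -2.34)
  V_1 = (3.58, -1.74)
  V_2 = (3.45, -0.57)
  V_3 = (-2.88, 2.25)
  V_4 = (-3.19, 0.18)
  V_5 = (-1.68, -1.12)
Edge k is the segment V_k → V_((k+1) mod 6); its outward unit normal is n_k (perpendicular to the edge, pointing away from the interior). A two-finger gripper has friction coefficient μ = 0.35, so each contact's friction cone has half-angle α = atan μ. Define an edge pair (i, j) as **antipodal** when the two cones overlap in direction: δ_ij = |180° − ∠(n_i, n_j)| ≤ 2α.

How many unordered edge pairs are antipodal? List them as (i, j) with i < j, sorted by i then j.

α = atan 0.35 = 19.29°;  2α = 38.58°
n_0 = (+0.4272, -0.9042)
n_1 = (+0.9939, +0.1104)
n_2 = (+0.4069, +0.9135)
n_3 = (-0.9890, +0.1481)
n_4 = (-0.6524, -0.7578)
n_5 = (-0.2924, -0.9563)
  (0,1): δ = 108.95°  ·
  (0,2): δ = 49.30°  ·
  (0,3): δ = 56.19°  ·
  (0,4): δ = 113.99°  ·
  (0,5): δ = 137.71°  ·
  (1,2): δ = 120.35°  ·
  (1,3): δ = 14.86°  ✓
  (1,4): δ = 42.93°  ·
  (1,5): δ = 66.66°  ·
  (2,3): δ = 74.50°  ·
  (2,4): δ = 16.71°  ✓
  (2,5): δ = 7.01°  ✓
  (3,4): δ = 122.21°  ·
  (3,5): δ = 98.48°  ·
  (4,5): δ = 156.28°  ·
antipodal pairs: 3

count = 3; pairs: (1,3), (2,4), (2,5)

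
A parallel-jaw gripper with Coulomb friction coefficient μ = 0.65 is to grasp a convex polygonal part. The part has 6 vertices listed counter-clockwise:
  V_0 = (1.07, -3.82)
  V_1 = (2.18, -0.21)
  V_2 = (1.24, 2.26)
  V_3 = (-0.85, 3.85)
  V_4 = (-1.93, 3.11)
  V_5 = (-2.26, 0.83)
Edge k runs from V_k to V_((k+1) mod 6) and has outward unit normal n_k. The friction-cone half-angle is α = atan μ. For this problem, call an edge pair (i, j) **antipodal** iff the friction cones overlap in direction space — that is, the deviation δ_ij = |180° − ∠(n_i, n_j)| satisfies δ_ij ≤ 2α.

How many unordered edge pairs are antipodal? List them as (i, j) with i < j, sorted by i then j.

count = 7; pairs: (0,3), (0,4), (0,5), (1,4), (1,5), (2,4), (2,5)

α = atan 0.65 = 33.02°;  2α = 66.05°
n_0 = (+0.9558, -0.2939)
n_1 = (+0.9346, +0.3557)
n_2 = (+0.6055, +0.7959)
n_3 = (-0.5652, +0.8249)
n_4 = (-0.9897, +0.1432)
n_5 = (-0.8130, -0.5822)
  (0,1): δ = 142.07°  ·
  (0,2): δ = 110.17°  ·
  (0,3): δ = 38.49°  ✓
  (0,4): δ = 8.86°  ✓
  (0,5): δ = 52.70°  ✓
  (1,2): δ = 148.10°  ·
  (1,3): δ = 76.42°  ·
  (1,4): δ = 29.07°  ✓
  (1,5): δ = 14.77°  ✓
  (2,3): δ = 108.32°  ·
  (2,4): δ = 60.97°  ✓
  (2,5): δ = 17.13°  ✓
  (3,4): δ = 132.65°  ·
  (3,5): δ = 88.81°  ·
  (4,5): δ = 136.16°  ·
antipodal pairs: 7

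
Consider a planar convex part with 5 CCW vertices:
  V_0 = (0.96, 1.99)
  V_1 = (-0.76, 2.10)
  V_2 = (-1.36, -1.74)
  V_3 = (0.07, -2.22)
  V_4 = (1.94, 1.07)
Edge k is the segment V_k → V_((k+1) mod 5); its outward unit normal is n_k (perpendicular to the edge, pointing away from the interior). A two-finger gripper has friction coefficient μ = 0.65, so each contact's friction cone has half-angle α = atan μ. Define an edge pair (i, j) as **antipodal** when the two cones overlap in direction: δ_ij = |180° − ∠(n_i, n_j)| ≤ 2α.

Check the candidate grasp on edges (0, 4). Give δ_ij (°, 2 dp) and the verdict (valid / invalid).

δ = 140.47°, invalid

α = atan 0.65 = 33.02°;  2α = 66.05°
edge 0: e_0 = (-1.72, +0.11);  n_0 = (+0.0638, +0.9980)
edge 4: e_4 = (-0.98, +0.92);  n_4 = (+0.6844, +0.7291)
∠(n_0, n_4) = 39.53°
δ = |180° − 39.53°| = 140.47°
140.47° > 2α = 66.05°  →  invalid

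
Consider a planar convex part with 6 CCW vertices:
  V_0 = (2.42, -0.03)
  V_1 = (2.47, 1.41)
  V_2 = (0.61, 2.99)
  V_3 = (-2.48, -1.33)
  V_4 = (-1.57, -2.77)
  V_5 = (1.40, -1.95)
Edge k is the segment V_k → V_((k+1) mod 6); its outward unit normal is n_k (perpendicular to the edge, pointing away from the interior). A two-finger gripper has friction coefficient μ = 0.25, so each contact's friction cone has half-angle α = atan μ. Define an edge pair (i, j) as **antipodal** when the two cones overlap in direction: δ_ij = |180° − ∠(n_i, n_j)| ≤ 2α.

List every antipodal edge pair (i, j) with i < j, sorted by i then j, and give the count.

α = atan 0.25 = 14.04°;  2α = 28.07°
n_0 = (+0.9994, -0.0347)
n_1 = (+0.6474, +0.7621)
n_2 = (-0.8134, +0.5818)
n_3 = (-0.8453, -0.5342)
n_4 = (+0.2661, -0.9639)
n_5 = (+0.8831, -0.4692)
  (0,1): δ = 128.36°  ·
  (0,2): δ = 33.59°  ·
  (0,3): δ = 34.28°  ·
  (0,4): δ = 107.42°  ·
  (0,5): δ = 154.01°  ·
  (1,2): δ = 85.23°  ·
  (1,3): δ = 17.36°  ✓
  (1,4): δ = 55.78°  ·
  (1,5): δ = 102.37°  ·
  (2,3): δ = 112.13°  ·
  (2,4): δ = 38.99°  ·
  (2,5): δ = 7.60°  ✓
  (3,4): δ = 106.86°  ·
  (3,5): δ = 60.27°  ·
  (4,5): δ = 133.41°  ·
antipodal pairs: 2

count = 2; pairs: (1,3), (2,5)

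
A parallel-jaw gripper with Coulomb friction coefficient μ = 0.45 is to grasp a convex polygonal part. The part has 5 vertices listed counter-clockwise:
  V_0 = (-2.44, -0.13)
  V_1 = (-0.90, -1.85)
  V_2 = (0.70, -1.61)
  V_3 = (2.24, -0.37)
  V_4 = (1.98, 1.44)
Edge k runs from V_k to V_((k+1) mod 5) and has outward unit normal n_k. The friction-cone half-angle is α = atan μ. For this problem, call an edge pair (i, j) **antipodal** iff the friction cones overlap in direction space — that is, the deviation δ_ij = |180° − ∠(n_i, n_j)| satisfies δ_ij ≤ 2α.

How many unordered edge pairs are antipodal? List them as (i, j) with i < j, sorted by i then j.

α = atan 0.45 = 24.23°;  2α = 48.46°
n_0 = (-0.7450, -0.6670)
n_1 = (+0.1483, -0.9889)
n_2 = (+0.6272, -0.7789)
n_3 = (+0.9898, +0.1422)
n_4 = (-0.3347, +0.9423)
  (0,1): δ = 123.31°  ·
  (0,2): δ = 93.00°  ·
  (0,3): δ = 33.67°  ✓
  (0,4): δ = 67.72°  ·
  (1,2): δ = 149.69°  ·
  (1,3): δ = 90.36°  ·
  (1,4): δ = 11.02°  ✓
  (2,3): δ = 120.67°  ·
  (2,4): δ = 19.29°  ✓
  (3,4): δ = 78.62°  ·
antipodal pairs: 3

count = 3; pairs: (0,3), (1,4), (2,4)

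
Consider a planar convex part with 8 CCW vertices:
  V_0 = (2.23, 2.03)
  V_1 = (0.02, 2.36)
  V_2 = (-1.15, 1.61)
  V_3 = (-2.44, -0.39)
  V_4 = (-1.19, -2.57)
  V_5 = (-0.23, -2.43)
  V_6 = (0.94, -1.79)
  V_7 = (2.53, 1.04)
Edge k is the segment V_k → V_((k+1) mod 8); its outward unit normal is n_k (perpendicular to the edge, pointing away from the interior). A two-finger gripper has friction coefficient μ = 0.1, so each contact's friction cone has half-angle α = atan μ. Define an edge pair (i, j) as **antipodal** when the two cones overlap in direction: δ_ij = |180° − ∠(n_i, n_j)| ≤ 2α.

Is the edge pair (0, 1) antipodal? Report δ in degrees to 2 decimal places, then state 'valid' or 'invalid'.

α = atan 0.1 = 5.71°;  2α = 11.42°
edge 0: e_0 = (-2.21, +0.33);  n_0 = (+0.1477, +0.9890)
edge 1: e_1 = (-1.17, -0.75);  n_1 = (-0.5397, +0.8419)
∠(n_0, n_1) = 41.15°
δ = |180° − 41.15°| = 138.85°
138.85° > 2α = 11.42°  →  invalid

δ = 138.85°, invalid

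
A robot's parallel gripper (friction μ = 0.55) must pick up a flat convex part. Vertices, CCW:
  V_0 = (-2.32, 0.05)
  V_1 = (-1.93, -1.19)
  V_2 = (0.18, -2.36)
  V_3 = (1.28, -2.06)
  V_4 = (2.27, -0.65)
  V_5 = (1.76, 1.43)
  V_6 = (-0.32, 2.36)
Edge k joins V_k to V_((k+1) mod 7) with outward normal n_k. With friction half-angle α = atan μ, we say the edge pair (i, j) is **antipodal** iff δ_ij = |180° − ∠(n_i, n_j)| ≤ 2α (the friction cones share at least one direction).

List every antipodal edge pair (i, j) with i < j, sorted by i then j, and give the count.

α = atan 0.55 = 28.81°;  2α = 57.62°
n_0 = (-0.9539, -0.3000)
n_1 = (-0.4849, -0.8745)
n_2 = (+0.2631, -0.9648)
n_3 = (+0.8184, -0.5746)
n_4 = (+0.9712, +0.2381)
n_5 = (+0.4082, +0.9129)
n_6 = (-0.7560, +0.6546)
  (0,1): δ = 136.47°  ·
  (0,2): δ = 92.20°  ·
  (0,3): δ = 52.53°  ✓
  (0,4): δ = 3.68°  ✓
  (0,5): δ = 48.45°  ✓
  (0,6): δ = 121.65°  ·
  (1,2): δ = 135.74°  ·
  (1,3): δ = 96.07°  ·
  (1,4): δ = 47.21°  ✓
  (1,5): δ = 4.92°  ✓
  (1,6): δ = 78.12°  ·
  (2,3): δ = 140.33°  ·
  (2,4): δ = 91.48°  ·
  (2,5): δ = 39.35°  ✓
  (2,6): δ = 33.86°  ✓
  (3,4): δ = 131.15°  ·
  (3,5): δ = 79.02°  ·
  (3,6): δ = 5.81°  ✓
  (4,5): δ = 127.87°  ·
  (4,6): δ = 54.66°  ✓
  (5,6): δ = 106.80°  ·
antipodal pairs: 9

count = 9; pairs: (0,3), (0,4), (0,5), (1,4), (1,5), (2,5), (2,6), (3,6), (4,6)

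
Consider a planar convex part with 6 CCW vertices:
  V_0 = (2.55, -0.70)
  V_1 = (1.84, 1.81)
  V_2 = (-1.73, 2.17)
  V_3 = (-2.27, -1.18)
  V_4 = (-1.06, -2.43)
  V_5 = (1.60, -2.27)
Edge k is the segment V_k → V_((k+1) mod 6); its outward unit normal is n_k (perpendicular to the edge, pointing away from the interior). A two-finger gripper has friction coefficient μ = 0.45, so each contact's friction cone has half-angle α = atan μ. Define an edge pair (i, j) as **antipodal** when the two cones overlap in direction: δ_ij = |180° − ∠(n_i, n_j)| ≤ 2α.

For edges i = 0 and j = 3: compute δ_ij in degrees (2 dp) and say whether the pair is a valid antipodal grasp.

α = atan 0.45 = 24.23°;  2α = 48.46°
edge 0: e_0 = (-0.71, +2.51);  n_0 = (+0.9622, +0.2722)
edge 3: e_3 = (+1.21, -1.25);  n_3 = (-0.7185, -0.6955)
∠(n_0, n_3) = 151.73°
δ = |180° − 151.73°| = 28.27°
28.27° ≤ 2α = 48.46°  →  valid

δ = 28.27°, valid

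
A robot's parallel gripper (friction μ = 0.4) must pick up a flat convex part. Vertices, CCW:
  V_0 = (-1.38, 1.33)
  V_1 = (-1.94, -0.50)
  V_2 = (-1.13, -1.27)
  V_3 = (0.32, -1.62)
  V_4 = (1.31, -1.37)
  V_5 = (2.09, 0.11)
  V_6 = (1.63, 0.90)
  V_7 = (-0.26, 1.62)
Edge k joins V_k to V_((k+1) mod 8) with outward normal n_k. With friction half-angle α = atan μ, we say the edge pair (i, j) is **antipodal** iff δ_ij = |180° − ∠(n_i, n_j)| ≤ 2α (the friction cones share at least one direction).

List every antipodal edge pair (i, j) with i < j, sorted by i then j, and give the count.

count = 7; pairs: (0,4), (1,5), (1,6), (2,6), (2,7), (3,6), (3,7)

α = atan 0.4 = 21.80°;  2α = 43.60°
n_0 = (-0.9562, +0.2926)
n_1 = (-0.6890, -0.7248)
n_2 = (-0.2346, -0.9721)
n_3 = (+0.2448, -0.9696)
n_4 = (+0.8847, -0.4662)
n_5 = (+0.8642, +0.5032)
n_6 = (+0.3560, +0.9345)
n_7 = (-0.2507, +0.9681)
  (0,1): δ = 116.54°  ·
  (0,2): δ = 86.56°  ·
  (0,3): δ = 58.81°  ·
  (0,4): δ = 10.78°  ✓
  (0,5): δ = 47.23°  ·
  (0,6): δ = 86.16°  ·
  (0,7): δ = 121.53°  ·
  (1,2): δ = 150.02°  ·
  (1,3): δ = 122.28°  ·
  (1,4): δ = 74.24°  ·
  (1,5): δ = 16.24°  ✓
  (1,6): δ = 22.70°  ✓
  (1,7): δ = 58.07°  ·
  (2,3): δ = 152.26°  ·
  (2,4): δ = 104.22°  ·
  (2,5): δ = 46.22°  ·
  (2,6): δ = 7.28°  ✓
  (2,7): δ = 28.09°  ✓
  (3,4): δ = 131.96°  ·
  (3,5): δ = 73.96°  ·
  (3,6): δ = 35.03°  ✓
  (3,7): δ = 0.34°  ✓
  (4,5): δ = 122.00°  ·
  (4,6): δ = 83.06°  ·
  (4,7): δ = 47.69°  ·
  (5,6): δ = 141.07°  ·
  (5,7): δ = 105.69°  ·
  (6,7): δ = 144.63°  ·
antipodal pairs: 7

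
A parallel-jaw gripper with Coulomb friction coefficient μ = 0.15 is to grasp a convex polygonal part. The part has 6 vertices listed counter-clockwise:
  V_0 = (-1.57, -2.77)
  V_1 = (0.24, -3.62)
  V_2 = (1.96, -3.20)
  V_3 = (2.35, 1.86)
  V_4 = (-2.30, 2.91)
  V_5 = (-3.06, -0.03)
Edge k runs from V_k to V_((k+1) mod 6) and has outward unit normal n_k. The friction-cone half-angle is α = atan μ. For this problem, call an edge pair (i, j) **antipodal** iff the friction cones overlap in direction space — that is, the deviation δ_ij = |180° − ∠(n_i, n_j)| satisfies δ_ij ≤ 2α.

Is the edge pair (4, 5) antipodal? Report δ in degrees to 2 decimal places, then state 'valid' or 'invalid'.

α = atan 0.15 = 8.53°;  2α = 17.06°
edge 4: e_4 = (-0.76, -2.94);  n_4 = (-0.9682, +0.2503)
edge 5: e_5 = (+1.49, -2.74);  n_5 = (-0.8785, -0.4777)
∠(n_4, n_5) = 43.03°
δ = |180° − 43.03°| = 136.97°
136.97° > 2α = 17.06°  →  invalid

δ = 136.97°, invalid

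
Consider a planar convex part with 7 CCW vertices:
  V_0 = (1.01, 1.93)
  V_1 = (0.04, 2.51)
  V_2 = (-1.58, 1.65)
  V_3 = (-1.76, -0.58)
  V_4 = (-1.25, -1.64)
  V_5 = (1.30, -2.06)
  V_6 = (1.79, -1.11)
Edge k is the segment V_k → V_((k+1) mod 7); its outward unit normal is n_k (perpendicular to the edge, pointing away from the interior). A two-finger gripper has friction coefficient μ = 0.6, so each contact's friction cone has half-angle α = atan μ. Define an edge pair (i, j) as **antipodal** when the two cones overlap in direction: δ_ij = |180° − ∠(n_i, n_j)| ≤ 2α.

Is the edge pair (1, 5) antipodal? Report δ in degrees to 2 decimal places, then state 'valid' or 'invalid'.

δ = 34.75°, valid

α = atan 0.6 = 30.96°;  2α = 61.93°
edge 1: e_1 = (-1.62, -0.86);  n_1 = (-0.4689, +0.8833)
edge 5: e_5 = (+0.49, +0.95);  n_5 = (+0.8887, -0.4584)
∠(n_1, n_5) = 145.25°
δ = |180° − 145.25°| = 34.75°
34.75° ≤ 2α = 61.93°  →  valid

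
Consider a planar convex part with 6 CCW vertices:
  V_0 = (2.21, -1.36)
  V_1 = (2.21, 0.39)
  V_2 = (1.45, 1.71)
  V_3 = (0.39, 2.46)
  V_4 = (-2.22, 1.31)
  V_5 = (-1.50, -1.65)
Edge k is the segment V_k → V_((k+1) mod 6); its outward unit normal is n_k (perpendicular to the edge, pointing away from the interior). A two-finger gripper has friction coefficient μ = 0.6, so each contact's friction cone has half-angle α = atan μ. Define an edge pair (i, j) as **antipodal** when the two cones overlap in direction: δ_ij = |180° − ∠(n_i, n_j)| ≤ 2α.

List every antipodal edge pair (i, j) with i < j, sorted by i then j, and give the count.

count = 5; pairs: (0,4), (1,4), (2,4), (2,5), (3,5)

α = atan 0.6 = 30.96°;  2α = 61.93°
n_0 = (+1.0000, -0.0000)
n_1 = (+0.8666, +0.4990)
n_2 = (+0.5776, +0.8163)
n_3 = (-0.4032, +0.9151)
n_4 = (-0.9717, -0.2364)
n_5 = (+0.0779, -0.9970)
  (0,1): δ = 150.07°  ·
  (0,2): δ = 125.28°  ·
  (0,3): δ = 66.22°  ·
  (0,4): δ = 13.67°  ✓
  (0,5): δ = 94.47°  ·
  (1,2): δ = 155.21°  ·
  (1,3): δ = 96.15°  ·
  (1,4): δ = 16.26°  ✓
  (1,5): δ = 64.54°  ·
  (2,3): δ = 120.94°  ·
  (2,4): δ = 41.05°  ✓
  (2,5): δ = 39.75°  ✓
  (3,4): δ = 100.11°  ·
  (3,5): δ = 19.31°  ✓
  (4,5): δ = 99.20°  ·
antipodal pairs: 5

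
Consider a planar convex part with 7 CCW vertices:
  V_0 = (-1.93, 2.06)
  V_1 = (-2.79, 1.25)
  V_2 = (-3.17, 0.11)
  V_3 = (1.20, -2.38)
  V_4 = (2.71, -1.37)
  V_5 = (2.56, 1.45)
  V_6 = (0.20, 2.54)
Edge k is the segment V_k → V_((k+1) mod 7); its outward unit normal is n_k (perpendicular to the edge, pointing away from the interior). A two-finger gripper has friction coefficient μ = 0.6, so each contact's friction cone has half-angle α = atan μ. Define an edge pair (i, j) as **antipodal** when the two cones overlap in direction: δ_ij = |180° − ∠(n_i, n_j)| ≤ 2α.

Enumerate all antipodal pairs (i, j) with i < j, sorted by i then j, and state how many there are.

α = atan 0.6 = 30.96°;  2α = 61.93°
n_0 = (-0.6856, +0.7280)
n_1 = (-0.9487, +0.3162)
n_2 = (-0.4951, -0.8689)
n_3 = (+0.5560, -0.8312)
n_4 = (+0.9986, +0.0531)
n_5 = (+0.4193, +0.9078)
n_6 = (-0.2198, +0.9755)
  (0,1): δ = 151.72°  ·
  (0,2): δ = 72.96°  ·
  (0,3): δ = 9.51°  ✓
  (0,4): δ = 49.76°  ✓
  (0,5): δ = 111.92°  ·
  (0,6): δ = 149.41°  ·
  (1,2): δ = 101.24°  ·
  (1,3): δ = 37.79°  ✓
  (1,4): δ = 21.48°  ✓
  (1,5): δ = 83.64°  ·
  (1,6): δ = 121.13°  ·
  (2,3): δ = 116.55°  ·
  (2,4): δ = 57.28°  ✓
  (2,5): δ = 4.88°  ✓
  (2,6): δ = 42.37°  ✓
  (3,4): δ = 120.73°  ·
  (3,5): δ = 58.57°  ✓
  (3,6): δ = 21.08°  ✓
  (4,5): δ = 117.84°  ·
  (4,6): δ = 80.35°  ·
  (5,6): δ = 142.51°  ·
antipodal pairs: 9

count = 9; pairs: (0,3), (0,4), (1,3), (1,4), (2,4), (2,5), (2,6), (3,5), (3,6)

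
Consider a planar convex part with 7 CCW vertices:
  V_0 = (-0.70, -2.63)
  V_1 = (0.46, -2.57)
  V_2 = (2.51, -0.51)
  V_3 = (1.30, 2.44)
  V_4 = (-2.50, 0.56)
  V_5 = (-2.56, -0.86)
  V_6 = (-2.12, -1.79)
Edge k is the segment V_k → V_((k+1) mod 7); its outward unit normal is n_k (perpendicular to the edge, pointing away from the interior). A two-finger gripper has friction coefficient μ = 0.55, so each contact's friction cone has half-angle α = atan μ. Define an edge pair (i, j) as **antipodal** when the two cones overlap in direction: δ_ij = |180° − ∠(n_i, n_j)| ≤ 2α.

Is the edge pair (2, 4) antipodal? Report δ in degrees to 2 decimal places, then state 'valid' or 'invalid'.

α = atan 0.55 = 28.81°;  2α = 57.62°
edge 2: e_2 = (-1.21, +2.95);  n_2 = (+0.9252, +0.3795)
edge 4: e_4 = (-0.06, -1.42);  n_4 = (-0.9991, +0.0422)
∠(n_2, n_4) = 155.28°
δ = |180° − 155.28°| = 24.72°
24.72° ≤ 2α = 57.62°  →  valid

δ = 24.72°, valid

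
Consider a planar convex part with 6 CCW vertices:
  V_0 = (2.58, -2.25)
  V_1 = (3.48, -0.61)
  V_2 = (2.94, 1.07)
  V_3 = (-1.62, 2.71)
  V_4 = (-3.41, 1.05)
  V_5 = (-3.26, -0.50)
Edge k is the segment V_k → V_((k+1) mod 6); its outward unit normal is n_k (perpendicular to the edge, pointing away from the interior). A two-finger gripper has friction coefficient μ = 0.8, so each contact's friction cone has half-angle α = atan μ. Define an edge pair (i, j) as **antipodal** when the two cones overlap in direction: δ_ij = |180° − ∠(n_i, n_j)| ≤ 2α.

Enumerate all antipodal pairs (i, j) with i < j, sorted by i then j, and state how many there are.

α = atan 0.8 = 38.66°;  2α = 77.32°
n_0 = (+0.8767, -0.4811)
n_1 = (+0.9520, +0.3060)
n_2 = (+0.3384, +0.9410)
n_3 = (-0.6800, +0.7332)
n_4 = (-0.9954, -0.0963)
n_5 = (-0.2870, -0.9579)
  (0,1): δ = 133.42°  ·
  (0,2): δ = 81.02°  ·
  (0,3): δ = 18.40°  ✓
  (0,4): δ = 34.28°  ✓
  (0,5): δ = 102.08°  ·
  (1,2): δ = 127.60°  ·
  (1,3): δ = 64.98°  ✓
  (1,4): δ = 12.29°  ✓
  (1,5): δ = 55.50°  ✓
  (2,3): δ = 117.38°  ·
  (2,4): δ = 64.69°  ✓
  (2,5): δ = 3.10°  ✓
  (3,4): δ = 127.31°  ·
  (3,5): δ = 59.52°  ✓
  (4,5): δ = 112.21°  ·
antipodal pairs: 8

count = 8; pairs: (0,3), (0,4), (1,3), (1,4), (1,5), (2,4), (2,5), (3,5)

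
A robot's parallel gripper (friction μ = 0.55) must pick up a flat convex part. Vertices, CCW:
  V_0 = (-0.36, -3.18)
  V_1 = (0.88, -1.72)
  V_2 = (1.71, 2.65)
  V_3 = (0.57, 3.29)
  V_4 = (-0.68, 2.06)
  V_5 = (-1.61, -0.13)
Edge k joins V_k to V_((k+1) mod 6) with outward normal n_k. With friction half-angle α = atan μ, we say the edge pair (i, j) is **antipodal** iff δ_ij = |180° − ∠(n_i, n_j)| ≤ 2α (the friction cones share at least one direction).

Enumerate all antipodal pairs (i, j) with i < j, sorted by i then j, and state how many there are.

α = atan 0.55 = 28.81°;  2α = 57.62°
n_0 = (+0.7622, -0.6473)
n_1 = (+0.9824, -0.1866)
n_2 = (+0.4895, +0.8720)
n_3 = (-0.7014, +0.7128)
n_4 = (-0.9204, +0.3909)
n_5 = (-0.9253, -0.3792)
  (0,1): δ = 150.41°  ·
  (0,2): δ = 78.97°  ·
  (0,3): δ = 5.12°  ✓
  (0,4): δ = 17.33°  ✓
  (0,5): δ = 62.63°  ·
  (1,2): δ = 108.56°  ·
  (1,3): δ = 34.71°  ✓
  (1,4): δ = 12.25°  ✓
  (1,5): δ = 33.04°  ✓
  (2,3): δ = 106.15°  ·
  (2,4): δ = 83.70°  ·
  (2,5): δ = 38.40°  ✓
  (3,4): δ = 157.55°  ·
  (3,5): δ = 112.25°  ·
  (4,5): δ = 134.71°  ·
antipodal pairs: 6

count = 6; pairs: (0,3), (0,4), (1,3), (1,4), (1,5), (2,5)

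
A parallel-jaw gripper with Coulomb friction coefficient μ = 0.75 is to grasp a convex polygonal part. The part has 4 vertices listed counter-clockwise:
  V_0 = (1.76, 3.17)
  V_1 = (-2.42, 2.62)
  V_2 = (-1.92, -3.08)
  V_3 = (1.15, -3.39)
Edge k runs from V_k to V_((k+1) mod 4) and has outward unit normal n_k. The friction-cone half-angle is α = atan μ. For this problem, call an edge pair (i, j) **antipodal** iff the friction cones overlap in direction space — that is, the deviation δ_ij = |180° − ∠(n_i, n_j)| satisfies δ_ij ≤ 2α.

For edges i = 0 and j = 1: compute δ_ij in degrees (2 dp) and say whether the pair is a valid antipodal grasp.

α = atan 0.75 = 36.87°;  2α = 73.74°
edge 0: e_0 = (-4.18, -0.55);  n_0 = (-0.1305, +0.9915)
edge 1: e_1 = (+0.50, -5.70);  n_1 = (-0.9962, -0.0874)
∠(n_0, n_1) = 87.52°
δ = |180° − 87.52°| = 92.48°
92.48° > 2α = 73.74°  →  invalid

δ = 92.48°, invalid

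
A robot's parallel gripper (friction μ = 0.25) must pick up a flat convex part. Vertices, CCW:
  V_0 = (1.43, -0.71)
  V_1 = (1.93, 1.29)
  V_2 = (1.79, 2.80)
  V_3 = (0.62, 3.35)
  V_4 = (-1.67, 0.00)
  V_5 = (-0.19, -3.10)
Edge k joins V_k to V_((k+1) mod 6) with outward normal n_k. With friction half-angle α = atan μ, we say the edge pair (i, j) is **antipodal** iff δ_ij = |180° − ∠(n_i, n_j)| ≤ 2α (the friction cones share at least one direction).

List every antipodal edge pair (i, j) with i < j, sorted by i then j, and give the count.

count = 3; pairs: (0,3), (1,4), (3,5)

α = atan 0.25 = 14.04°;  2α = 28.07°
n_0 = (+0.9701, -0.2425)
n_1 = (+0.9957, +0.0923)
n_2 = (+0.4254, +0.9050)
n_3 = (-0.8255, +0.5643)
n_4 = (-0.9024, -0.4308)
n_5 = (+0.8278, -0.5611)
  (0,1): δ = 160.67°  ·
  (0,2): δ = 101.14°  ·
  (0,3): δ = 20.32°  ✓
  (0,4): δ = 39.56°  ·
  (0,5): δ = 159.91°  ·
  (1,2): δ = 120.47°  ·
  (1,3): δ = 39.65°  ·
  (1,4): δ = 20.22°  ✓
  (1,5): δ = 140.57°  ·
  (2,3): δ = 99.18°  ·
  (2,4): δ = 39.30°  ·
  (2,5): δ = 81.05°  ·
  (3,4): δ = 120.12°  ·
  (3,5): δ = 0.23°  ✓
  (4,5): δ = 59.65°  ·
antipodal pairs: 3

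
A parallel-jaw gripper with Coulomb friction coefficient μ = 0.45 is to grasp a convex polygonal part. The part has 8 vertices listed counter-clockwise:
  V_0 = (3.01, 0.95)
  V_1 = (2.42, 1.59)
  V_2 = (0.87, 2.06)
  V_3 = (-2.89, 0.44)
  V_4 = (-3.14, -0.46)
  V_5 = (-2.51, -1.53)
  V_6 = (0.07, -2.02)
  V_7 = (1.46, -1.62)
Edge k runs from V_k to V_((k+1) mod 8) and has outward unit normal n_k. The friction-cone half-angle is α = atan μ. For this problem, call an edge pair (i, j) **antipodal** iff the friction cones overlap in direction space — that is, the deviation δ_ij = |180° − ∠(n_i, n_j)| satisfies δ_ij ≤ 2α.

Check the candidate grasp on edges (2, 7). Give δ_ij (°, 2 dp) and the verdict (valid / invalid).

δ = 35.60°, valid

α = atan 0.45 = 24.23°;  2α = 48.46°
edge 2: e_2 = (-3.76, -1.62);  n_2 = (-0.3957, +0.9184)
edge 7: e_7 = (+1.55, +2.57);  n_7 = (+0.8563, -0.5165)
∠(n_2, n_7) = 144.40°
δ = |180° − 144.40°| = 35.60°
35.60° ≤ 2α = 48.46°  →  valid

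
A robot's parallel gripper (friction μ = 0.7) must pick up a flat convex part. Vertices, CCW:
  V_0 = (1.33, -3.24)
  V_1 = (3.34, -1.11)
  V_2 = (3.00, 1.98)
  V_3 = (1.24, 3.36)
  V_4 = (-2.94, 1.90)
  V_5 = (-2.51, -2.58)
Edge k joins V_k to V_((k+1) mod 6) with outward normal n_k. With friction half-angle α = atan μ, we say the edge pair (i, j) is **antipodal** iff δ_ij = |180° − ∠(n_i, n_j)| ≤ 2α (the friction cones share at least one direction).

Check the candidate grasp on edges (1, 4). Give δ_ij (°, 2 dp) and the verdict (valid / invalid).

δ = 0.80°, valid

α = atan 0.7 = 34.99°;  2α = 69.98°
edge 1: e_1 = (-0.34, +3.09);  n_1 = (+0.9940, +0.1094)
edge 4: e_4 = (+0.43, -4.48);  n_4 = (-0.9954, -0.0955)
∠(n_1, n_4) = 179.20°
δ = |180° − 179.20°| = 0.80°
0.80° ≤ 2α = 69.98°  →  valid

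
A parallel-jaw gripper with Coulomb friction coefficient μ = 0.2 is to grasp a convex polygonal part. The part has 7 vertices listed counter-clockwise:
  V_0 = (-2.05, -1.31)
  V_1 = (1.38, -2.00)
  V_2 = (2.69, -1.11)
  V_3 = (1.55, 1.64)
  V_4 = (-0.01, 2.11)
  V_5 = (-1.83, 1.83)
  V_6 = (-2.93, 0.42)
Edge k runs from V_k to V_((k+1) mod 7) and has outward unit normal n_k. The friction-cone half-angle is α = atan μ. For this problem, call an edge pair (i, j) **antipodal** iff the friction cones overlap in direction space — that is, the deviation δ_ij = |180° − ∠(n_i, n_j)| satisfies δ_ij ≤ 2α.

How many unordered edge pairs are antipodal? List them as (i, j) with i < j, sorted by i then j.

count = 4; pairs: (0,3), (0,4), (1,5), (2,6)

α = atan 0.2 = 11.31°;  2α = 22.62°
n_0 = (-0.1972, -0.9804)
n_1 = (+0.5620, -0.8272)
n_2 = (+0.9238, +0.3829)
n_3 = (+0.2885, +0.9575)
n_4 = (-0.1521, +0.9884)
n_5 = (-0.7884, +0.6151)
n_6 = (-0.8913, -0.4534)
  (0,1): δ = 134.43°  ·
  (0,2): δ = 56.11°  ·
  (0,3): δ = 5.39°  ✓
  (0,4): δ = 20.12°  ✓
  (0,5): δ = 63.41°  ·
  (0,6): δ = 128.34°  ·
  (1,2): δ = 101.68°  ·
  (1,3): δ = 50.96°  ·
  (1,4): δ = 25.45°  ·
  (1,5): δ = 17.85°  ✓
  (1,6): δ = 82.77°  ·
  (2,3): δ = 129.28°  ·
  (2,4): δ = 103.77°  ·
  (2,5): δ = 60.48°  ·
  (2,6): δ = 4.44°  ✓
  (3,4): δ = 154.49°  ·
  (3,5): δ = 111.19°  ·
  (3,6): δ = 46.27°  ·
  (4,5): δ = 136.71°  ·
  (4,6): δ = 71.79°  ·
  (5,6): δ = 115.08°  ·
antipodal pairs: 4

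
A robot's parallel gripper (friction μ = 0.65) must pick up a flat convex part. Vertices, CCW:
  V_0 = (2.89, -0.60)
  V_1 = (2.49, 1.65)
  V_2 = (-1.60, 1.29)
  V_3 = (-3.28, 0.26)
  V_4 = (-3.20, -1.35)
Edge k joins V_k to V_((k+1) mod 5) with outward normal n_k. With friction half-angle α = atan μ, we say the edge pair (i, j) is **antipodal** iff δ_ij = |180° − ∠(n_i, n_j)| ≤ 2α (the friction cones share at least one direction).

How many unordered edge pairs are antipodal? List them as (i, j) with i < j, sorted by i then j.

α = atan 0.65 = 33.02°;  2α = 66.05°
n_0 = (+0.9846, +0.1750)
n_1 = (-0.0877, +0.9961)
n_2 = (-0.5227, +0.8525)
n_3 = (-0.9988, -0.0496)
n_4 = (+0.1222, -0.9925)
  (0,1): δ = 95.05°  ·
  (0,2): δ = 68.57°  ·
  (0,3): δ = 7.24°  ✓
  (0,4): δ = 86.94°  ·
  (1,2): δ = 153.52°  ·
  (1,3): δ = 92.19°  ·
  (1,4): δ = 1.99°  ✓
  (2,3): δ = 118.67°  ·
  (2,4): δ = 24.49°  ✓
  (3,4): δ = 85.82°  ·
antipodal pairs: 3

count = 3; pairs: (0,3), (1,4), (2,4)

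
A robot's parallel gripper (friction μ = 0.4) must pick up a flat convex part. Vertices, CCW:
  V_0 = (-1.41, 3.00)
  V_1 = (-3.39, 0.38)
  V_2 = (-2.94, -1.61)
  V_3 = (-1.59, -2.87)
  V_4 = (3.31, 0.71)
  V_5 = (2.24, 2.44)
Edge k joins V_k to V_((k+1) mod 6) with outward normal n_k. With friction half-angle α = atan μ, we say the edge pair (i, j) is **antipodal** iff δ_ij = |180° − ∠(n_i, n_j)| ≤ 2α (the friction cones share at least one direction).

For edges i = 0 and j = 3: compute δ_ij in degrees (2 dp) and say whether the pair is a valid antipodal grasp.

α = atan 0.4 = 21.80°;  2α = 43.60°
edge 0: e_0 = (-1.98, -2.62);  n_0 = (-0.7978, +0.6029)
edge 3: e_3 = (+4.90, +3.58);  n_3 = (+0.5899, -0.8075)
∠(n_0, n_3) = 163.23°
δ = |180° − 163.23°| = 16.77°
16.77° ≤ 2α = 43.60°  →  valid

δ = 16.77°, valid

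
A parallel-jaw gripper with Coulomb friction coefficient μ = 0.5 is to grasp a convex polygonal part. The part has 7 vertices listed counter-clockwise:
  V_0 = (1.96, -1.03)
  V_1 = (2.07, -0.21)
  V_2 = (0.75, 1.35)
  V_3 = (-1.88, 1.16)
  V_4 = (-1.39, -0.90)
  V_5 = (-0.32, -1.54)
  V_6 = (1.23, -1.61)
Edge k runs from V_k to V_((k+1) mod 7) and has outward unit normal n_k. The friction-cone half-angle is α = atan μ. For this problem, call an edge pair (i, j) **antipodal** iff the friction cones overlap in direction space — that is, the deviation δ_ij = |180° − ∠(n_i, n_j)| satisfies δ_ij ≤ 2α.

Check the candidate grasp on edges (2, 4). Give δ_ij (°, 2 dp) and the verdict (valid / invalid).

δ = 35.02°, valid

α = atan 0.5 = 26.57°;  2α = 53.13°
edge 2: e_2 = (-2.63, -0.19);  n_2 = (-0.0721, +0.9974)
edge 4: e_4 = (+1.07, -0.64);  n_4 = (-0.5133, -0.8582)
∠(n_2, n_4) = 144.98°
δ = |180° − 144.98°| = 35.02°
35.02° ≤ 2α = 53.13°  →  valid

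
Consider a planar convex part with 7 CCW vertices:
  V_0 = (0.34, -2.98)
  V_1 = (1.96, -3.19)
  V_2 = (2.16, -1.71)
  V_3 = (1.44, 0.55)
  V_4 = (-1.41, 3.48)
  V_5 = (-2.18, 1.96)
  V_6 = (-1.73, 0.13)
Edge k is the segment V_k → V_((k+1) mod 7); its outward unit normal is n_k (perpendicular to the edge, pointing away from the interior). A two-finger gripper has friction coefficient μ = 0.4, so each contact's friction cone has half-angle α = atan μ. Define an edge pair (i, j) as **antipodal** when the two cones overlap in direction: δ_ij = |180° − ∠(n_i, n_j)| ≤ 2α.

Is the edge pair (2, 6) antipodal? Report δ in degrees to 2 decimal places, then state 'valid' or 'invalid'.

α = atan 0.4 = 21.80°;  2α = 43.60°
edge 2: e_2 = (-0.72, +2.26);  n_2 = (+0.9528, +0.3036)
edge 6: e_6 = (+2.07, -3.11);  n_6 = (-0.8325, -0.5541)
∠(n_2, n_6) = 164.02°
δ = |180° − 164.02°| = 15.98°
15.98° ≤ 2α = 43.60°  →  valid

δ = 15.98°, valid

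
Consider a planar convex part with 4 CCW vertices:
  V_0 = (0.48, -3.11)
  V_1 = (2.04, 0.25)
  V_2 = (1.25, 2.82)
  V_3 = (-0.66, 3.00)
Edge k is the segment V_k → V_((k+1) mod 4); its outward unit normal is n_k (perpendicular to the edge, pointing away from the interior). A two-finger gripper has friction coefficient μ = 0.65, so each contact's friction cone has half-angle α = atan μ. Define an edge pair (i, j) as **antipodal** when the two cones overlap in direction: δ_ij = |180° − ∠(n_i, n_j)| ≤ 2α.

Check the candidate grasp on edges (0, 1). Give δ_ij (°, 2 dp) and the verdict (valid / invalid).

α = atan 0.65 = 33.02°;  2α = 66.05°
edge 0: e_0 = (+1.56, +3.36);  n_0 = (+0.9070, -0.4211)
edge 1: e_1 = (-0.79, +2.57);  n_1 = (+0.9559, +0.2938)
∠(n_0, n_1) = 41.99°
δ = |180° − 41.99°| = 138.01°
138.01° > 2α = 66.05°  →  invalid

δ = 138.01°, invalid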